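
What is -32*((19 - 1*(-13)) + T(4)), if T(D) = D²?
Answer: -1536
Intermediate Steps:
-32*((19 - 1*(-13)) + T(4)) = -32*((19 - 1*(-13)) + 4²) = -32*((19 + 13) + 16) = -32*(32 + 16) = -32*48 = -1536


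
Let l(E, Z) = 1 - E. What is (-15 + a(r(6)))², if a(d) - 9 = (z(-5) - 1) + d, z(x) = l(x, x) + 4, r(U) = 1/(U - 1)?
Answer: 256/25 ≈ 10.240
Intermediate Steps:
r(U) = 1/(-1 + U)
z(x) = 5 - x (z(x) = (1 - x) + 4 = 5 - x)
a(d) = 18 + d (a(d) = 9 + (((5 - 1*(-5)) - 1) + d) = 9 + (((5 + 5) - 1) + d) = 9 + ((10 - 1) + d) = 9 + (9 + d) = 18 + d)
(-15 + a(r(6)))² = (-15 + (18 + 1/(-1 + 6)))² = (-15 + (18 + 1/5))² = (-15 + (18 + ⅕))² = (-15 + 91/5)² = (16/5)² = 256/25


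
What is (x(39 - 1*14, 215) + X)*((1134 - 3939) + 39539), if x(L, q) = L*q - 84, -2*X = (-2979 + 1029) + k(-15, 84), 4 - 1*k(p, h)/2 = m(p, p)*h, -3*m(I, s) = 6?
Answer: 223856996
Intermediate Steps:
m(I, s) = -2 (m(I, s) = -1/3*6 = -2)
k(p, h) = 8 + 4*h (k(p, h) = 8 - (-4)*h = 8 + 4*h)
X = 803 (X = -((-2979 + 1029) + (8 + 4*84))/2 = -(-1950 + (8 + 336))/2 = -(-1950 + 344)/2 = -1/2*(-1606) = 803)
x(L, q) = -84 + L*q
(x(39 - 1*14, 215) + X)*((1134 - 3939) + 39539) = ((-84 + (39 - 1*14)*215) + 803)*((1134 - 3939) + 39539) = ((-84 + (39 - 14)*215) + 803)*(-2805 + 39539) = ((-84 + 25*215) + 803)*36734 = ((-84 + 5375) + 803)*36734 = (5291 + 803)*36734 = 6094*36734 = 223856996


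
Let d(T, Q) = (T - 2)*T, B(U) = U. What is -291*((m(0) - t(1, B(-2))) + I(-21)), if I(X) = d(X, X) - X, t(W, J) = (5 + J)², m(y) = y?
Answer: -144045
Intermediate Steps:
d(T, Q) = T*(-2 + T) (d(T, Q) = (-2 + T)*T = T*(-2 + T))
I(X) = -X + X*(-2 + X) (I(X) = X*(-2 + X) - X = -X + X*(-2 + X))
-291*((m(0) - t(1, B(-2))) + I(-21)) = -291*((0 - (5 - 2)²) - 21*(-3 - 21)) = -291*((0 - 1*3²) - 21*(-24)) = -291*((0 - 1*9) + 504) = -291*((0 - 9) + 504) = -291*(-9 + 504) = -291*495 = -144045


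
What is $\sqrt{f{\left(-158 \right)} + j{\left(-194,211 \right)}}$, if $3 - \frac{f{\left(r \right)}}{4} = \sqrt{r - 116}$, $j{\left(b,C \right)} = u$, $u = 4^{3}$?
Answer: $2 \sqrt{19 - i \sqrt{274}} \approx 9.402 - 3.5211 i$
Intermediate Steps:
$u = 64$
$j{\left(b,C \right)} = 64$
$f{\left(r \right)} = 12 - 4 \sqrt{-116 + r}$ ($f{\left(r \right)} = 12 - 4 \sqrt{r - 116} = 12 - 4 \sqrt{-116 + r}$)
$\sqrt{f{\left(-158 \right)} + j{\left(-194,211 \right)}} = \sqrt{\left(12 - 4 \sqrt{-116 - 158}\right) + 64} = \sqrt{\left(12 - 4 \sqrt{-274}\right) + 64} = \sqrt{\left(12 - 4 i \sqrt{274}\right) + 64} = \sqrt{76 - 4 i \sqrt{274}}$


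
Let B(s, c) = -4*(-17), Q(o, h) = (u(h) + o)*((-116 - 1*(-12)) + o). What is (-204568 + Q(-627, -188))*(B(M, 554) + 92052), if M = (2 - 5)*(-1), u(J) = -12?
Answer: 24185276920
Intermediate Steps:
Q(o, h) = (-104 + o)*(-12 + o) (Q(o, h) = (-12 + o)*((-116 - 1*(-12)) + o) = (-12 + o)*((-116 + 12) + o) = (-12 + o)*(-104 + o) = (-104 + o)*(-12 + o))
M = 3 (M = -3*(-1) = 3)
B(s, c) = 68
(-204568 + Q(-627, -188))*(B(M, 554) + 92052) = (-204568 + (1248 + (-627)**2 - 116*(-627)))*(68 + 92052) = (-204568 + (1248 + 393129 + 72732))*92120 = (-204568 + 467109)*92120 = 262541*92120 = 24185276920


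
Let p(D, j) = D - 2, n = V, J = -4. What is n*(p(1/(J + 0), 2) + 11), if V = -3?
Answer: -105/4 ≈ -26.250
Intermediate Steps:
n = -3
p(D, j) = -2 + D
n*(p(1/(J + 0), 2) + 11) = -3*((-2 + 1/(-4 + 0)) + 11) = -3*((-2 + 1/(-4)) + 11) = -3*((-2 - 1/4) + 11) = -3*(-9/4 + 11) = -3*35/4 = -105/4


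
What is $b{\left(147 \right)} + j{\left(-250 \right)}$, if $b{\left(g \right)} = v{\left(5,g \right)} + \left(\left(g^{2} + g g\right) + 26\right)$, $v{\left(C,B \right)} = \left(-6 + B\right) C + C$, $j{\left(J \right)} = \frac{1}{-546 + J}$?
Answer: $\frac{34987383}{796} \approx 43954.0$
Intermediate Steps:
$v{\left(C,B \right)} = C + C \left(-6 + B\right)$ ($v{\left(C,B \right)} = C \left(-6 + B\right) + C = C + C \left(-6 + B\right)$)
$b{\left(g \right)} = 1 + 2 g^{2} + 5 g$ ($b{\left(g \right)} = 5 \left(-5 + g\right) + \left(\left(g^{2} + g g\right) + 26\right) = \left(-25 + 5 g\right) + \left(\left(g^{2} + g^{2}\right) + 26\right) = \left(-25 + 5 g\right) + \left(2 g^{2} + 26\right) = \left(-25 + 5 g\right) + \left(26 + 2 g^{2}\right) = 1 + 2 g^{2} + 5 g$)
$b{\left(147 \right)} + j{\left(-250 \right)} = \left(1 + 2 \cdot 147^{2} + 5 \cdot 147\right) + \frac{1}{-546 - 250} = \left(1 + 2 \cdot 21609 + 735\right) + \frac{1}{-796} = \left(1 + 43218 + 735\right) - \frac{1}{796} = 43954 - \frac{1}{796} = \frac{34987383}{796}$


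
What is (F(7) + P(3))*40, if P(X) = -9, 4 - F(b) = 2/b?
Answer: -1480/7 ≈ -211.43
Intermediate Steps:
F(b) = 4 - 2/b
(F(7) + P(3))*40 = ((4 - 2/7) - 9)*40 = (26/7 - 9)*40 = -37/7*40 = -1480/7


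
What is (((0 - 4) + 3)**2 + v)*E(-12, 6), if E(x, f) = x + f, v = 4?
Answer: -30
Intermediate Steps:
E(x, f) = f + x
(((0 - 4) + 3)**2 + v)*E(-12, 6) = (((0 - 4) + 3)**2 + 4)*(6 - 12) = ((-4 + 3)**2 + 4)*(-6) = ((-1)**2 + 4)*(-6) = (1 + 4)*(-6) = 5*(-6) = -30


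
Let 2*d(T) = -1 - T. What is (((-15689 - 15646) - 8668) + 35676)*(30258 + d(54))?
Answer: -261614747/2 ≈ -1.3081e+8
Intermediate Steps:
d(T) = -½ - T/2 (d(T) = (-1 - T)/2 = -½ - T/2)
(((-15689 - 15646) - 8668) + 35676)*(30258 + d(54)) = (((-15689 - 15646) - 8668) + 35676)*(30258 + (-½ - ½*54)) = ((-31335 - 8668) + 35676)*(30258 + (-½ - 27)) = (-40003 + 35676)*(30258 - 55/2) = -4327*60461/2 = -261614747/2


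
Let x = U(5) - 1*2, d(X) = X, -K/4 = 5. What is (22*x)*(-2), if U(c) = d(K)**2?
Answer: -17512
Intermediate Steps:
K = -20 (K = -4*5 = -20)
U(c) = 400 (U(c) = (-20)**2 = 400)
x = 398 (x = 400 - 1*2 = 400 - 2 = 398)
(22*x)*(-2) = (22*398)*(-2) = 8756*(-2) = -17512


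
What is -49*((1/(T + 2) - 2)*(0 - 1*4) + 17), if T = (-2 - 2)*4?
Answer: -1239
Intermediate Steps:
T = -16 (T = -4*4 = -16)
-49*((1/(T + 2) - 2)*(0 - 1*4) + 17) = -49*((1/(-16 + 2) - 2)*(0 - 1*4) + 17) = -49*((1/(-14) - 2)*(0 - 4) + 17) = -49*((-1/14 - 2)*(-4) + 17) = -49*(-29/14*(-4) + 17) = -49*(58/7 + 17) = -49*177/7 = -1239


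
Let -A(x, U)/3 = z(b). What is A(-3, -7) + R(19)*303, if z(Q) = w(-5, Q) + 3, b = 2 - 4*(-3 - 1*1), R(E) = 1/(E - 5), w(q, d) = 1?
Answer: 135/14 ≈ 9.6429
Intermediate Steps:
R(E) = 1/(-5 + E)
b = 18 (b = 2 - 4*(-3 - 1) = 2 - 4*(-4) = 2 + 16 = 18)
z(Q) = 4 (z(Q) = 1 + 3 = 4)
A(x, U) = -12 (A(x, U) = -3*4 = -12)
A(-3, -7) + R(19)*303 = -12 + 303/(-5 + 19) = -12 + 303/14 = 135/14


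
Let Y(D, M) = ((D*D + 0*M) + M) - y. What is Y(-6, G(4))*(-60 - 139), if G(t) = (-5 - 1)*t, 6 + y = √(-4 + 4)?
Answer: -3582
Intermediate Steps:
y = -6 (y = -6 + √(-4 + 4) = -6 + √0 = -6 + 0 = -6)
G(t) = -6*t
Y(D, M) = 6 + M + D² (Y(D, M) = ((D*D + 0*M) + M) - 1*(-6) = ((D² + 0) + M) + 6 = (D² + M) + 6 = (M + D²) + 6 = 6 + M + D²)
Y(-6, G(4))*(-60 - 139) = (6 - 6*4 + (-6)²)*(-60 - 139) = (6 - 24 + 36)*(-199) = 18*(-199) = -3582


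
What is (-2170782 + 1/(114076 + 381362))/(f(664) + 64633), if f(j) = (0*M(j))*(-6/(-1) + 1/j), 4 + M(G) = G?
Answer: -1075487892515/32021644254 ≈ -33.586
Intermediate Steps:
M(G) = -4 + G
f(j) = 0 (f(j) = (0*(-4 + j))*(-6/(-1) + 1/j) = 0*(-6*(-1) + 1/j) = 0*(6 + 1/j) = 0)
(-2170782 + 1/(114076 + 381362))/(f(664) + 64633) = (-2170782 + 1/(114076 + 381362))/(0 + 64633) = (-2170782 + 1/495438)/64633 = (-2170782 + 1/495438)*(1/64633) = -1075487892515/495438*1/64633 = -1075487892515/32021644254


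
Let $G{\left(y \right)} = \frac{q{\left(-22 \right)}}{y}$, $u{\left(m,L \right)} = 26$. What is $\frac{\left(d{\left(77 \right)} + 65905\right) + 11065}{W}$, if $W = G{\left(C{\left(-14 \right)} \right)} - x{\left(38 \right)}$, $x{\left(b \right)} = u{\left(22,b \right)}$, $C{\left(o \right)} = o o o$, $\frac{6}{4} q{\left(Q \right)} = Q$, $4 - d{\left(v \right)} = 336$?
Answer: $- \frac{157721004}{53497} \approx -2948.2$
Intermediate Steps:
$d{\left(v \right)} = -332$ ($d{\left(v \right)} = 4 - 336 = -332$)
$q{\left(Q \right)} = \frac{2 Q}{3}$
$C{\left(o \right)} = o^{3}$ ($C{\left(o \right)} = o^{2} o = o^{3}$)
$x{\left(b \right)} = 26$
$G{\left(y \right)} = - \frac{44}{3 y}$ ($G{\left(y \right)} = \frac{\frac{2}{3} \left(-22\right)}{y} = - \frac{44}{3 y}$)
$W = - \frac{53497}{2058}$ ($W = - \frac{44}{3 \left(-14\right)^{3}} - 26 = - \frac{44}{3 \left(-2744\right)} - 26 = \left(- \frac{44}{3}\right) \left(- \frac{1}{2744}\right) - 26 = \frac{11}{2058} - 26 = - \frac{53497}{2058} \approx -25.995$)
$\frac{\left(d{\left(77 \right)} + 65905\right) + 11065}{W} = \frac{\left(-332 + 65905\right) + 11065}{- \frac{53497}{2058}} = \left(65573 + 11065\right) \left(- \frac{2058}{53497}\right) = 76638 \left(- \frac{2058}{53497}\right) = - \frac{157721004}{53497}$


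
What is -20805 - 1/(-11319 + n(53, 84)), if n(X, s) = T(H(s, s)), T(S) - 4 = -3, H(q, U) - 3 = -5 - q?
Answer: -235470989/11318 ≈ -20805.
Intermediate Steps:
H(q, U) = -2 - q (H(q, U) = 3 + (-5 - q) = -2 - q)
T(S) = 1 (T(S) = 4 - 3 = 1)
n(X, s) = 1
-20805 - 1/(-11319 + n(53, 84)) = -20805 - 1/(-11319 + 1) = -20805 - 1/(-11318) = -20805 - 1*(-1/11318) = -20805 + 1/11318 = -235470989/11318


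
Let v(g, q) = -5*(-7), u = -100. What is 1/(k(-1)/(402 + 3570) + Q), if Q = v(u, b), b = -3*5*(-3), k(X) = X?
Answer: 3972/139019 ≈ 0.028572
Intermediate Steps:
b = 45 (b = -15*(-3) = 45)
v(g, q) = 35
Q = 35
1/(k(-1)/(402 + 3570) + Q) = 1/(-1/(402 + 3570) + 35) = 1/(-1/3972 + 35) = 1/(139019/3972) = 3972/139019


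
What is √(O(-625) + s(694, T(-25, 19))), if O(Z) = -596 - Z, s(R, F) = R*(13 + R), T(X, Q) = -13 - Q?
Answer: √490687 ≈ 700.49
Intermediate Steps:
√(O(-625) + s(694, T(-25, 19))) = √((-596 - 1*(-625)) + 694*(13 + 694)) = √((-596 + 625) + 694*707) = √(29 + 490658) = √490687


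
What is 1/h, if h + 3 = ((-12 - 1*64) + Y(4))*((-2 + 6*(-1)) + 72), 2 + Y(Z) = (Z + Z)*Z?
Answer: -1/2947 ≈ -0.00033933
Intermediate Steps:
Y(Z) = -2 + 2*Z**2 (Y(Z) = -2 + (Z + Z)*Z = -2 + (2*Z)*Z = -2 + 2*Z**2)
h = -2947 (h = -3 + ((-12 - 1*64) + (-2 + 2*4**2))*((-2 + 6*(-1)) + 72) = -3 + ((-12 - 64) + (-2 + 2*16))*((-2 - 6) + 72) = -3 + (-76 + (-2 + 32))*(-8 + 72) = -3 + (-76 + 30)*64 = -3 - 46*64 = -3 - 2944 = -2947)
1/h = 1/(-2947) = -1/2947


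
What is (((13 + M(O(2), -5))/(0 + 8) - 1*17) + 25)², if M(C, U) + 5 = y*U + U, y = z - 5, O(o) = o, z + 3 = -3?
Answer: 3721/16 ≈ 232.56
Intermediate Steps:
z = -6 (z = -3 - 3 = -6)
y = -11 (y = -6 - 5 = -11)
M(C, U) = -5 - 10*U (M(C, U) = -5 + (-11*U + U) = -5 - 10*U)
(((13 + M(O(2), -5))/(0 + 8) - 1*17) + 25)² = (((13 + (-5 - 10*(-5)))/(0 + 8) - 1*17) + 25)² = (((13 + (-5 + 50))/8 - 17) + 25)² = (((13 + 45)*(⅛) - 17) + 25)² = ((58*(⅛) - 17) + 25)² = ((29/4 - 17) + 25)² = (-39/4 + 25)² = (61/4)² = 3721/16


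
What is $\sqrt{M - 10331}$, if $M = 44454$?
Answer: $\sqrt{34123} \approx 184.72$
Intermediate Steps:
$\sqrt{M - 10331} = \sqrt{44454 - 10331} = \sqrt{34123}$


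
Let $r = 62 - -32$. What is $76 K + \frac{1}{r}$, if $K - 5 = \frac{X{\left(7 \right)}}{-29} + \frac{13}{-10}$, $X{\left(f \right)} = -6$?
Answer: $\frac{4047221}{13630} \approx 296.93$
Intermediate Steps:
$r = 94$ ($r = 62 + 32 = 94$)
$K = \frac{1133}{290}$ ($K = 5 + \left(- \frac{6}{-29} + \frac{13}{-10}\right) = 5 + \left(\left(-6\right) \left(- \frac{1}{29}\right) + 13 \left(- \frac{1}{10}\right)\right) = 5 + \left(\frac{6}{29} - \frac{13}{10}\right) = 5 - \frac{317}{290} = \frac{1133}{290} \approx 3.9069$)
$76 K + \frac{1}{r} = 76 \cdot \frac{1133}{290} + \frac{1}{94} = \frac{43054}{145} + \frac{1}{94} = \frac{4047221}{13630}$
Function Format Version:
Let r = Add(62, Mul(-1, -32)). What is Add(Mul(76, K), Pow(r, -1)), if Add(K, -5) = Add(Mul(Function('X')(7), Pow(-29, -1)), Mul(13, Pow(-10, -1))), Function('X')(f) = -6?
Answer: Rational(4047221, 13630) ≈ 296.93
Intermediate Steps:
r = 94 (r = Add(62, 32) = 94)
K = Rational(1133, 290) (K = Add(5, Add(Mul(-6, Pow(-29, -1)), Mul(13, Pow(-10, -1)))) = Add(5, Add(Mul(-6, Rational(-1, 29)), Mul(13, Rational(-1, 10)))) = Add(5, Add(Rational(6, 29), Rational(-13, 10))) = Add(5, Rational(-317, 290)) = Rational(1133, 290) ≈ 3.9069)
Add(Mul(76, K), Pow(r, -1)) = Add(Mul(76, Rational(1133, 290)), Pow(94, -1)) = Add(Rational(43054, 145), Rational(1, 94)) = Rational(4047221, 13630)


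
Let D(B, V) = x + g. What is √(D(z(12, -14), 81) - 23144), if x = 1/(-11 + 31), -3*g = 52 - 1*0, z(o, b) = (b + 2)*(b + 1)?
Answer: I*√20845155/30 ≈ 152.19*I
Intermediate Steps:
z(o, b) = (1 + b)*(2 + b) (z(o, b) = (2 + b)*(1 + b) = (1 + b)*(2 + b))
g = -52/3 (g = -(52 - 1*0)/3 = -(52 + 0)/3 = -⅓*52 = -52/3 ≈ -17.333)
x = 1/20 ≈ 0.050000
D(B, V) = -1037/60 (D(B, V) = 1/20 - 52/3 = -1037/60)
√(D(z(12, -14), 81) - 23144) = √(-1037/60 - 23144) = √(-1389677/60) = I*√20845155/30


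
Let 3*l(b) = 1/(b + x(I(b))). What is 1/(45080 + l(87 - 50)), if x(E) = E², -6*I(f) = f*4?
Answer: 5809/261869723 ≈ 2.2183e-5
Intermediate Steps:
I(f) = -2*f/3 (I(f) = -f*4/6 = -2*f/3)
l(b) = 1/(3*(b + 4*b²/9)) (l(b) = 1/(3*(b + (-2*b/3)²)) = 1/(3*(b + 4*b²/9)))
1/(45080 + l(87 - 50)) = 1/(45080 + 3/((87 - 50)*(9 + 4*(87 - 50)))) = 1/(45080 + 3/(37*(9 + 4*37))) = 1/(45080 + 3*(1/37)/(9 + 148)) = 1/(45080 + 3*(1/37)/157) = 1/(45080 + 3*(1/37)*(1/157)) = 1/(45080 + 3/5809) = 1/(261869723/5809) = 5809/261869723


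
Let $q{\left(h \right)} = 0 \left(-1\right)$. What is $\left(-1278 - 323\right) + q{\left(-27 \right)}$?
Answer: $-1601$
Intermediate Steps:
$q{\left(h \right)} = 0$
$\left(-1278 - 323\right) + q{\left(-27 \right)} = \left(-1278 - 323\right) + 0 = -1601 + 0 = -1601$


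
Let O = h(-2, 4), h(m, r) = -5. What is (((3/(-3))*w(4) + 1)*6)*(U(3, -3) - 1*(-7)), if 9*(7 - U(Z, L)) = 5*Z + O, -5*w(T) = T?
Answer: 696/5 ≈ 139.20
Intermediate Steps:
w(T) = -T/5
O = -5
U(Z, L) = 68/9 - 5*Z/9 (U(Z, L) = 7 - (5*Z - 5)/9 = 7 - (-5 + 5*Z)/9 = 7 + (5/9 - 5*Z/9) = 68/9 - 5*Z/9)
(((3/(-3))*w(4) + 1)*6)*(U(3, -3) - 1*(-7)) = (((3/(-3))*(-⅕*4) + 1)*6)*((68/9 - 5/9*3) - 1*(-7)) = (((3*(-⅓))*(-⅘) + 1)*6)*((68/9 - 5/3) + 7) = ((-1*(-⅘) + 1)*6)*(53/9 + 7) = ((⅘ + 1)*6)*(116/9) = ((9/5)*6)*(116/9) = (54/5)*(116/9) = 696/5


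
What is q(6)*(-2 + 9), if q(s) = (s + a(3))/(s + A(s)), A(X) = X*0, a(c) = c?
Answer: 21/2 ≈ 10.500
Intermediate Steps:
A(X) = 0
q(s) = (3 + s)/s (q(s) = (s + 3)/(s + 0) = (3 + s)/s)
q(6)*(-2 + 9) = ((3 + 6)/6)*(-2 + 9) = ((⅙)*9)*7 = (3/2)*7 = 21/2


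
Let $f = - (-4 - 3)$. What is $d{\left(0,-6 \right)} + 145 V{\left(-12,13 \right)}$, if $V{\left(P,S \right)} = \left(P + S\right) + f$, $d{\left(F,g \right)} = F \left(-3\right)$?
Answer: $1160$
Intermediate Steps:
$d{\left(F,g \right)} = - 3 F$
$f = 7$ ($f = \left(-1\right) \left(-7\right) = 7$)
$V{\left(P,S \right)} = 7 + P + S$ ($V{\left(P,S \right)} = \left(P + S\right) + 7 = 7 + P + S$)
$d{\left(0,-6 \right)} + 145 V{\left(-12,13 \right)} = \left(-3\right) 0 + 145 \left(7 - 12 + 13\right) = 0 + 145 \cdot 8 = 0 + 1160 = 1160$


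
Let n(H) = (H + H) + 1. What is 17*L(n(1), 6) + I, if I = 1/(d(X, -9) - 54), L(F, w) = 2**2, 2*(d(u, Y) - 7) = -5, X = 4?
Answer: 6730/99 ≈ 67.980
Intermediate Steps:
n(H) = 1 + 2*H (n(H) = 2*H + 1 = 1 + 2*H)
d(u, Y) = 9/2 (d(u, Y) = 7 + (1/2)*(-5) = 7 - 5/2 = 9/2)
L(F, w) = 4
I = -2/99 (I = 1/(9/2 - 54) = 1/(-99/2) = -2/99 ≈ -0.020202)
17*L(n(1), 6) + I = 17*4 - 2/99 = 68 - 2/99 = 6730/99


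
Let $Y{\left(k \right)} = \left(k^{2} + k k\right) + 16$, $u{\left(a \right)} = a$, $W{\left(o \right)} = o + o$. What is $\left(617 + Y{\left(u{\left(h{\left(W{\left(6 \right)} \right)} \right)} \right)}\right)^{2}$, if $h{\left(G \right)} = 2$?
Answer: $410881$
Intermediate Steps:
$W{\left(o \right)} = 2 o$
$Y{\left(k \right)} = 16 + 2 k^{2}$ ($Y{\left(k \right)} = \left(k^{2} + k^{2}\right) + 16 = 2 k^{2} + 16 = 16 + 2 k^{2}$)
$\left(617 + Y{\left(u{\left(h{\left(W{\left(6 \right)} \right)} \right)} \right)}\right)^{2} = \left(617 + \left(16 + 2 \cdot 2^{2}\right)\right)^{2} = \left(617 + \left(16 + 2 \cdot 4\right)\right)^{2} = \left(617 + \left(16 + 8\right)\right)^{2} = \left(617 + 24\right)^{2} = 641^{2} = 410881$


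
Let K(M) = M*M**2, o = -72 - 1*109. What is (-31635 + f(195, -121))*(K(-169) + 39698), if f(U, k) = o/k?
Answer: 18323404567594/121 ≈ 1.5143e+11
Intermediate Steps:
o = -181 (o = -72 - 109 = -181)
K(M) = M**3
f(U, k) = -181/k
(-31635 + f(195, -121))*(K(-169) + 39698) = (-31635 - 181/(-121))*((-169)**3 + 39698) = (-31635 - 181*(-1/121))*(-4826809 + 39698) = (-31635 + 181/121)*(-4787111) = -3827654/121*(-4787111) = 18323404567594/121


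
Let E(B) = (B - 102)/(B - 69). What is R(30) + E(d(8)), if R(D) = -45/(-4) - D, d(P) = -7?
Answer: -329/19 ≈ -17.316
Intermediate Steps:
E(B) = (-102 + B)/(-69 + B)
R(D) = 45/4 - D (R(D) = -45*(-¼) - D = 45/4 - D)
R(30) + E(d(8)) = (45/4 - 1*30) + (-102 - 7)/(-69 - 7) = (45/4 - 30) - 109/(-76) = -75/4 - 1/76*(-109) = -75/4 + 109/76 = -329/19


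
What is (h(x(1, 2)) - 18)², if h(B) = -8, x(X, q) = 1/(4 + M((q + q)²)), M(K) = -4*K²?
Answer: 676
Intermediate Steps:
x(X, q) = 1/(4 - 64*q⁴) (x(X, q) = 1/(4 - 4*(q + q)⁴) = 1/(4 - 4*16*q⁴) = 1/(4 - 64*q⁴))
(h(x(1, 2)) - 18)² = (-8 - 18)² = (-26)² = 676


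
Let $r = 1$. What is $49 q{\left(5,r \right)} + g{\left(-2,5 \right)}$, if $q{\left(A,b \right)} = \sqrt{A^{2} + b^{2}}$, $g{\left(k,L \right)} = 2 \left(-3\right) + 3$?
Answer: $-3 + 49 \sqrt{26} \approx 246.85$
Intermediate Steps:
$g{\left(k,L \right)} = -3$ ($g{\left(k,L \right)} = -6 + 3 = -3$)
$49 q{\left(5,r \right)} + g{\left(-2,5 \right)} = 49 \sqrt{5^{2} + 1^{2}} - 3 = 49 \sqrt{25 + 1} - 3 = 49 \sqrt{26} - 3 = -3 + 49 \sqrt{26}$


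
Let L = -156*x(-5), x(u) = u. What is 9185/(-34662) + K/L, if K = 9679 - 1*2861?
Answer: 9548384/1126515 ≈ 8.4760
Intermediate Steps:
K = 6818 (K = 9679 - 2861 = 6818)
L = 780 (L = -156*(-5) = 780)
9185/(-34662) + K/L = 9185/(-34662) + 6818/780 = 9185*(-1/34662) + 6818*(1/780) = -9185/34662 + 3409/390 = 9548384/1126515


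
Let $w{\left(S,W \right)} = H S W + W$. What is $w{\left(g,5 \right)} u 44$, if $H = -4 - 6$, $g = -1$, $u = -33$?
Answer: $-79860$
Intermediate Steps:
$H = -10$ ($H = -4 - 6 = -10$)
$w{\left(S,W \right)} = W - 10 S W$ ($w{\left(S,W \right)} = - 10 S W + W = W - 10 S W$)
$w{\left(g,5 \right)} u 44 = 5 \left(1 - -10\right) \left(-33\right) 44 = 5 \left(1 + 10\right) \left(-33\right) 44 = 5 \cdot 11 \left(-33\right) 44 = 55 \left(-33\right) 44 = \left(-1815\right) 44 = -79860$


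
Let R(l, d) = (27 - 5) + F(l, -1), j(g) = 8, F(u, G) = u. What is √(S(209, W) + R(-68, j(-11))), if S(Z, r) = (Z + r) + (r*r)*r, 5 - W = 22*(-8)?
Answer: √5930085 ≈ 2435.2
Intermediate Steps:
W = 181 (W = 5 - 22*(-8) = 5 - 1*(-176) = 5 + 176 = 181)
S(Z, r) = Z + r + r³ (S(Z, r) = (Z + r) + r²*r = (Z + r) + r³ = Z + r + r³)
R(l, d) = 22 + l (R(l, d) = (27 - 5) + l = 22 + l)
√(S(209, W) + R(-68, j(-11))) = √((209 + 181 + 181³) + (22 - 68)) = √((209 + 181 + 5929741) - 46) = √(5930131 - 46) = √5930085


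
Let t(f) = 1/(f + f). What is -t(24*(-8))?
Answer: 1/384 ≈ 0.0026042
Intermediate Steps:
t(f) = 1/(2*f)
-t(24*(-8)) = -1/(2*(24*(-8))) = -1/(2*(-192)) = -(-1)/(2*192) = -1*(-1/384) = 1/384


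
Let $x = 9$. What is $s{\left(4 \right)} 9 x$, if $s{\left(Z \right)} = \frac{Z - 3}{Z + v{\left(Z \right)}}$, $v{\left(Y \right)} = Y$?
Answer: $\frac{81}{8} \approx 10.125$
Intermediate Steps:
$s{\left(Z \right)} = \frac{-3 + Z}{2 Z}$ ($s{\left(Z \right)} = \frac{Z - 3}{Z + Z} = \frac{-3 + Z}{2 Z}$)
$s{\left(4 \right)} 9 x = \frac{-3 + 4}{2 \cdot 4} \cdot 9 \cdot 9 = \frac{1}{2} \cdot \frac{1}{4} \cdot 1 \cdot 9 \cdot 9 = \frac{1}{8} \cdot 9 \cdot 9 = \frac{9}{8} \cdot 9 = \frac{81}{8}$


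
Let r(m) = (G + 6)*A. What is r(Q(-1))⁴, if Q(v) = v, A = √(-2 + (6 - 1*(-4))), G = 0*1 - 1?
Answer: 40000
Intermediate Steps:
G = -1 (G = 0 - 1 = -1)
A = 2*√2 (A = √(-2 + (6 + 4)) = √(-2 + 10) = √8 = 2*√2 ≈ 2.8284)
r(m) = 10*√2 (r(m) = (-1 + 6)*(2*√2) = 5*(2*√2) = 10*√2)
r(Q(-1))⁴ = (10*√2)⁴ = 40000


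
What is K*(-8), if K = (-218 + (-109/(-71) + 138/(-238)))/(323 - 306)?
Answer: 14670480/143633 ≈ 102.14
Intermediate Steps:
K = -1833810/143633 (K = (-218 + (-109*(-1/71) + 138*(-1/238)))/17 = (-218 + (109/71 - 69/119))*(1/17) = (-218 + 8072/8449)*(1/17) = -1833810/8449*1/17 = -1833810/143633 ≈ -12.767)
K*(-8) = -1833810/143633*(-8) = 14670480/143633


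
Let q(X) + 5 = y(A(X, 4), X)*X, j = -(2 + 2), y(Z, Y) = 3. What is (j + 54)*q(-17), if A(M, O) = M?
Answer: -2800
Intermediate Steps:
j = -4 (j = -1*4 = -4)
q(X) = -5 + 3*X
(j + 54)*q(-17) = (-4 + 54)*(-5 + 3*(-17)) = 50*(-5 - 51) = 50*(-56) = -2800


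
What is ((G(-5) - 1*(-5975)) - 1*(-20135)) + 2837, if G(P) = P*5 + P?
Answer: 28917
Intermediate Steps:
G(P) = 6*P (G(P) = 5*P + P = 6*P)
((G(-5) - 1*(-5975)) - 1*(-20135)) + 2837 = ((6*(-5) - 1*(-5975)) - 1*(-20135)) + 2837 = ((-30 + 5975) + 20135) + 2837 = (5945 + 20135) + 2837 = 26080 + 2837 = 28917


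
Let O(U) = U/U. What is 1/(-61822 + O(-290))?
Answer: -1/61821 ≈ -1.6176e-5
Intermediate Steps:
O(U) = 1
1/(-61822 + O(-290)) = 1/(-61822 + 1) = 1/(-61821) = -1/61821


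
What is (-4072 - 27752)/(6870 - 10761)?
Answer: 10608/1297 ≈ 8.1789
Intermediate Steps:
(-4072 - 27752)/(6870 - 10761) = -31824/(-3891) = -31824*(-1/3891) = 10608/1297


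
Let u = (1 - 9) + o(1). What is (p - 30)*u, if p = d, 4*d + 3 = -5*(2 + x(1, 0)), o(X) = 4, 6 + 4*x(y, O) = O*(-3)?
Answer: 251/2 ≈ 125.50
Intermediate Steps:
x(y, O) = -3/2 - 3*O/4 (x(y, O) = -3/2 + (O*(-3))/4 = -3/2 + (-3*O)/4 = -3/2 - 3*O/4)
d = -11/8 (d = -¾ + (-5*(2 + (-3/2 - ¾*0)))/4 = -¾ + (-5*(2 + (-3/2 + 0)))/4 = -¾ + (-5*(2 - 3/2))/4 = -¾ + (-5*½)/4 = -¾ + (¼)*(-5/2) = -¾ - 5/8 = -11/8 ≈ -1.3750)
p = -11/8 ≈ -1.3750
u = -4 (u = (1 - 9) + 4 = -8 + 4 = -4)
(p - 30)*u = (-11/8 - 30)*(-4) = -251/8*(-4) = 251/2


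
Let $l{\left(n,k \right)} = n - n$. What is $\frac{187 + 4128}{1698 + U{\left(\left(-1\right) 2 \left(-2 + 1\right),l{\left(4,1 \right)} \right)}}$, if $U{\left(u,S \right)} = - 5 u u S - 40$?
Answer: $\frac{4315}{1658} \approx 2.6025$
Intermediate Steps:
$l{\left(n,k \right)} = 0$
$U{\left(u,S \right)} = -40 - 5 S u^{2}$ ($U{\left(u,S \right)} = - 5 u^{2} S - 40 = - 5 S u^{2} - 40 = -40 - 5 S u^{2}$)
$\frac{187 + 4128}{1698 + U{\left(\left(-1\right) 2 \left(-2 + 1\right),l{\left(4,1 \right)} \right)}} = \frac{187 + 4128}{1698 - \left(40 + 0 \left(\left(-1\right) 2 \left(-2 + 1\right)\right)^{2}\right)} = \frac{4315}{1698 - \left(40 + 0 \left(\left(-2\right) \left(-1\right)\right)^{2}\right)} = \frac{4315}{1698 - \left(40 + 0 \cdot 2^{2}\right)} = \frac{4315}{1698 - \left(40 + 0 \cdot 4\right)} = \frac{4315}{1698 + \left(-40 + 0\right)} = \frac{4315}{1698 - 40} = \frac{4315}{1658}$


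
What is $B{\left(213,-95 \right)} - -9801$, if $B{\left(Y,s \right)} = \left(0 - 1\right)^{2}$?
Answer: $9802$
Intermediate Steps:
$B{\left(Y,s \right)} = 1$ ($B{\left(Y,s \right)} = \left(-1\right)^{2} = 1$)
$B{\left(213,-95 \right)} - -9801 = 1 - -9801 = 1 + 9801 = 9802$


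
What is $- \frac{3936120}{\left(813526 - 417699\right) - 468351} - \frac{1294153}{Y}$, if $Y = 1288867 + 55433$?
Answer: $\frac{1299367240957}{24373503300} \approx 53.311$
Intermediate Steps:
$Y = 1344300$
$- \frac{3936120}{\left(813526 - 417699\right) - 468351} - \frac{1294153}{Y} = - \frac{3936120}{\left(813526 - 417699\right) - 468351} - \frac{1294153}{1344300} = - \frac{3936120}{395827 - 468351} - \frac{1294153}{1344300} = - \frac{3936120}{-72524} - \frac{1294153}{1344300} = \left(-3936120\right) \left(- \frac{1}{72524}\right) - \frac{1294153}{1344300} = \frac{984030}{18131} - \frac{1294153}{1344300} = \frac{1299367240957}{24373503300}$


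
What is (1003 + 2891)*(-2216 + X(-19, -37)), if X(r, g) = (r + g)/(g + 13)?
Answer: -8620018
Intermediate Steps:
X(r, g) = (g + r)/(13 + g)
(1003 + 2891)*(-2216 + X(-19, -37)) = (1003 + 2891)*(-2216 + (-37 - 19)/(13 - 37)) = 3894*(-2216 - 56/(-24)) = 3894*(-2216 - 1/24*(-56)) = 3894*(-2216 + 7/3) = 3894*(-6641/3) = -8620018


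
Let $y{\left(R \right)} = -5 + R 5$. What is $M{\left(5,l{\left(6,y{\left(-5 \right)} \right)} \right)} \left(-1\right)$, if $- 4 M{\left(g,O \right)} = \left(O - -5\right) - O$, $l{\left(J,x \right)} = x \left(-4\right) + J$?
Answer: $\frac{5}{4} \approx 1.25$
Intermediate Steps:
$y{\left(R \right)} = -5 + 5 R$
$l{\left(J,x \right)} = J - 4 x$ ($l{\left(J,x \right)} = - 4 x + J = J - 4 x$)
$M{\left(g,O \right)} = - \frac{5}{4}$ ($M{\left(g,O \right)} = - \frac{\left(O - -5\right) - O}{4} = - \frac{\left(O + 5\right) - O}{4} = - \frac{\left(5 + O\right) - O}{4} = \left(- \frac{1}{4}\right) 5 = - \frac{5}{4}$)
$M{\left(5,l{\left(6,y{\left(-5 \right)} \right)} \right)} \left(-1\right) = \left(- \frac{5}{4}\right) \left(-1\right) = \frac{5}{4}$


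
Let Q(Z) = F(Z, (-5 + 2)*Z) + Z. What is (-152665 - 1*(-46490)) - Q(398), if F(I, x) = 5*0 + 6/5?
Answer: -532871/5 ≈ -1.0657e+5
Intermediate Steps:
F(I, x) = 6/5 (F(I, x) = 0 + 6*(⅕) = 0 + 6/5 = 6/5)
Q(Z) = 6/5 + Z
(-152665 - 1*(-46490)) - Q(398) = (-152665 - 1*(-46490)) - (6/5 + 398) = (-152665 + 46490) - 1*1996/5 = -106175 - 1996/5 = -532871/5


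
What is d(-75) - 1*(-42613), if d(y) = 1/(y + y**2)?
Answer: 236502151/5550 ≈ 42613.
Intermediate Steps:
d(-75) - 1*(-42613) = 1/((-75)*(1 - 75)) - 1*(-42613) = -1/75/(-74) + 42613 = -1/75*(-1/74) + 42613 = 1/5550 + 42613 = 236502151/5550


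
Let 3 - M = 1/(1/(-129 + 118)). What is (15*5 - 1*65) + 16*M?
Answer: 234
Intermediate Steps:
M = 14 (M = 3 - 1/(1/(-129 + 118)) = 3 - 1/(1/(-11)) = 3 - 1/(-1/11) = 3 - 1*(-11) = 3 + 11 = 14)
(15*5 - 1*65) + 16*M = (15*5 - 1*65) + 16*14 = (75 - 65) + 224 = 10 + 224 = 234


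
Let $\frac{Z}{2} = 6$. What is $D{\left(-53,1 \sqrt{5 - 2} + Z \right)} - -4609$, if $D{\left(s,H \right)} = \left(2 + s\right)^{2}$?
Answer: $7210$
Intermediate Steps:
$Z = 12$ ($Z = 2 \cdot 6 = 12$)
$D{\left(-53,1 \sqrt{5 - 2} + Z \right)} - -4609 = \left(2 - 53\right)^{2} - -4609 = \left(-51\right)^{2} + 4609 = 2601 + 4609 = 7210$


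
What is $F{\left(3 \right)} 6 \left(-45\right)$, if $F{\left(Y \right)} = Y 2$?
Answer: $-1620$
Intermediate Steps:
$F{\left(Y \right)} = 2 Y$
$F{\left(3 \right)} 6 \left(-45\right) = 2 \cdot 3 \cdot 6 \left(-45\right) = 6 \cdot 6 \left(-45\right) = 36 \left(-45\right) = -1620$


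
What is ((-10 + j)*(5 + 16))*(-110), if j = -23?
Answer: 76230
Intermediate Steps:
((-10 + j)*(5 + 16))*(-110) = ((-10 - 23)*(5 + 16))*(-110) = -33*21*(-110) = -693*(-110) = 76230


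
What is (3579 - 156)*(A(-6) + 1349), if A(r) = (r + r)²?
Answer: 5110539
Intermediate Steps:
A(r) = 4*r² (A(r) = (2*r)² = 4*r²)
(3579 - 156)*(A(-6) + 1349) = (3579 - 156)*(4*(-6)² + 1349) = 3423*(4*36 + 1349) = 3423*(144 + 1349) = 3423*1493 = 5110539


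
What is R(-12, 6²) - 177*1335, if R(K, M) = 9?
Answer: -236286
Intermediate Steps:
R(-12, 6²) - 177*1335 = 9 - 177*1335 = 9 - 236295 = -236286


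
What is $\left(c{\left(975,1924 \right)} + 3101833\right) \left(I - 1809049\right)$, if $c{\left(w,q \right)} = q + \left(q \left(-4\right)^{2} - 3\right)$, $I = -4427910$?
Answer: $-19549984989942$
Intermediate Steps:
$c{\left(w,q \right)} = -3 + 17 q$ ($c{\left(w,q \right)} = q + \left(q 16 - 3\right) = q + \left(16 q - 3\right) = q + \left(-3 + 16 q\right) = -3 + 17 q$)
$\left(c{\left(975,1924 \right)} + 3101833\right) \left(I - 1809049\right) = \left(\left(-3 + 17 \cdot 1924\right) + 3101833\right) \left(-4427910 - 1809049\right) = \left(\left(-3 + 32708\right) + 3101833\right) \left(-6236959\right) = \left(32705 + 3101833\right) \left(-6236959\right) = 3134538 \left(-6236959\right) = -19549984989942$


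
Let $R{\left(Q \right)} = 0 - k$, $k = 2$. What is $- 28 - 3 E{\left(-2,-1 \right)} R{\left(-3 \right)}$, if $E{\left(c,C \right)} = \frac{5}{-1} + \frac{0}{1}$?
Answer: $840$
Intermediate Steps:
$R{\left(Q \right)} = -2$ ($R{\left(Q \right)} = 0 - 2 = -2$)
$E{\left(c,C \right)} = -5$ ($E{\left(c,C \right)} = 5 \left(-1\right) + 0 \cdot 1 = -5 + 0 = -5$)
$- 28 - 3 E{\left(-2,-1 \right)} R{\left(-3 \right)} = - 28 \left(-3\right) \left(-5\right) \left(-2\right) = - 28 \cdot 15 \left(-2\right) = \left(-28\right) \left(-30\right) = 840$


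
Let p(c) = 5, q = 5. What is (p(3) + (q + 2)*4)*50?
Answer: 1650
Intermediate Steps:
(p(3) + (q + 2)*4)*50 = (5 + (5 + 2)*4)*50 = (5 + 7*4)*50 = (5 + 28)*50 = 33*50 = 1650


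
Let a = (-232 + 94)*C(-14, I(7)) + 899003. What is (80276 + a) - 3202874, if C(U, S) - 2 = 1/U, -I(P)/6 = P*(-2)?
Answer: -15567028/7 ≈ -2.2239e+6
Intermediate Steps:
I(P) = 12*P (I(P) = -6*P*(-2) = -(-12)*P = 12*P)
C(U, S) = 2 + 1/U
a = 6291158/7 (a = (-232 + 94)*(2 + 1/(-14)) + 899003 = -138*(2 - 1/14) + 899003 = -138*27/14 + 899003 = -1863/7 + 899003 = 6291158/7 ≈ 8.9874e+5)
(80276 + a) - 3202874 = (80276 + 6291158/7) - 3202874 = 6853090/7 - 3202874 = -15567028/7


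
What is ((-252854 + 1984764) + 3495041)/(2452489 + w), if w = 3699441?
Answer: 5226951/6151930 ≈ 0.84964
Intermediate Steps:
((-252854 + 1984764) + 3495041)/(2452489 + w) = ((-252854 + 1984764) + 3495041)/(2452489 + 3699441) = (1731910 + 3495041)/6151930 = 5226951*(1/6151930) = 5226951/6151930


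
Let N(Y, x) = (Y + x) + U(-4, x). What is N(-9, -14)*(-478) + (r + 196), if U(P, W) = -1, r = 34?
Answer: 11702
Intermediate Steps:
N(Y, x) = -1 + Y + x (N(Y, x) = (Y + x) - 1 = -1 + Y + x)
N(-9, -14)*(-478) + (r + 196) = (-1 - 9 - 14)*(-478) + (34 + 196) = -24*(-478) + 230 = 11472 + 230 = 11702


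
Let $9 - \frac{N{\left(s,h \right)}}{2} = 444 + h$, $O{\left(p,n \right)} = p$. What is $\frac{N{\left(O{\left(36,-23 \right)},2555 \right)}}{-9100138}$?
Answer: $\frac{2990}{4550069} \approx 0.00065713$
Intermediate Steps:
$N{\left(s,h \right)} = -870 - 2 h$ ($N{\left(s,h \right)} = 18 - 2 \left(444 + h\right) = 18 - \left(888 + 2 h\right) = -870 - 2 h$)
$\frac{N{\left(O{\left(36,-23 \right)},2555 \right)}}{-9100138} = \frac{-870 - 5110}{-9100138} = \left(-870 - 5110\right) \left(- \frac{1}{9100138}\right) = \left(-5980\right) \left(- \frac{1}{9100138}\right) = \frac{2990}{4550069}$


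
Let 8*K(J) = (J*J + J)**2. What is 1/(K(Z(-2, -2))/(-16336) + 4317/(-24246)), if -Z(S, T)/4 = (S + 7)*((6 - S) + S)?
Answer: -4125861/6438502222 ≈ -0.00064081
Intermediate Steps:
Z(S, T) = -168 - 24*S (Z(S, T) = -4*(S + 7)*((6 - S) + S) = -4*(7 + S)*6 = -4*(42 + 6*S) = -168 - 24*S)
K(J) = (J + J**2)**2/8 (K(J) = (J*J + J)**2/8 = (J**2 + J)**2/8 = (J + J**2)**2/8)
1/(K(Z(-2, -2))/(-16336) + 4317/(-24246)) = 1/(((-168 - 24*(-2))**2*(1 + (-168 - 24*(-2)))**2/8)/(-16336) + 4317/(-24246)) = 1/(((-168 + 48)**2*(1 + (-168 + 48))**2/8)*(-1/16336) + 4317*(-1/24246)) = 1/(((1/8)*(-120)**2*(1 - 120)**2)*(-1/16336) - 1439/8082) = 1/(((1/8)*14400*(-119)**2)*(-1/16336) - 1439/8082) = 1/(((1/8)*14400*14161)*(-1/16336) - 1439/8082) = 1/(25489800*(-1/16336) - 1439/8082) = 1/(-3186225/2042 - 1439/8082) = 1/(-6438502222/4125861) = -4125861/6438502222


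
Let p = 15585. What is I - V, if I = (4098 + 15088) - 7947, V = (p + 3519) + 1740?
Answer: -9605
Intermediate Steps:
V = 20844 (V = (15585 + 3519) + 1740 = 19104 + 1740 = 20844)
I = 11239 (I = 19186 - 7947 = 11239)
I - V = 11239 - 1*20844 = 11239 - 20844 = -9605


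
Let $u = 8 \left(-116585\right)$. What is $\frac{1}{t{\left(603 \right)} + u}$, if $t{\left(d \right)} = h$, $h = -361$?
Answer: $- \frac{1}{933041} \approx -1.0718 \cdot 10^{-6}$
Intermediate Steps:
$t{\left(d \right)} = -361$
$u = -932680$
$\frac{1}{t{\left(603 \right)} + u} = \frac{1}{-361 - 932680} = \frac{1}{-933041} = - \frac{1}{933041}$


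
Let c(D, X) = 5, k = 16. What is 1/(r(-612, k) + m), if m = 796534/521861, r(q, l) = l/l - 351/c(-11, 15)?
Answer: -2609305/176581236 ≈ -0.014777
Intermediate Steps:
r(q, l) = -346/5 (r(q, l) = l/l - 351/5 = 1 - 351*⅕ = 1 - 351/5 = -346/5)
m = 796534/521861 (m = 796534*(1/521861) = 796534/521861 ≈ 1.5263)
1/(r(-612, k) + m) = 1/(-346/5 + 796534/521861) = 1/(-176581236/2609305) = -2609305/176581236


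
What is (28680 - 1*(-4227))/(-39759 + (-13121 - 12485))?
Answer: -32907/65365 ≈ -0.50343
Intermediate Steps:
(28680 - 1*(-4227))/(-39759 + (-13121 - 12485)) = (28680 + 4227)/(-39759 - 25606) = 32907/(-65365) = 32907*(-1/65365) = -32907/65365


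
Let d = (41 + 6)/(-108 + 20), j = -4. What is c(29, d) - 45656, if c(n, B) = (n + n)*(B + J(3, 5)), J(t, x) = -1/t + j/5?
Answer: -30196789/660 ≈ -45753.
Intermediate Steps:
J(t, x) = -4/5 - 1/t (J(t, x) = -1/t - 4/5 = -4/5 - 1/t)
d = -47/88 (d = 47/(-88) = 47*(-1/88) = -47/88 ≈ -0.53409)
c(n, B) = 2*n*(-17/15 + B) (c(n, B) = (n + n)*(B + (-4/5 - 1/3)) = (2*n)*(B + (-4/5 - 1*1/3)) = (2*n)*(B + (-4/5 - 1/3)) = (2*n)*(B - 17/15) = (2*n)*(-17/15 + B) = 2*n*(-17/15 + B))
c(29, d) - 45656 = (2/15)*29*(-17 + 15*(-47/88)) - 45656 = (2/15)*29*(-17 - 705/88) - 45656 = (2/15)*29*(-2201/88) - 45656 = -63829/660 - 45656 = -30196789/660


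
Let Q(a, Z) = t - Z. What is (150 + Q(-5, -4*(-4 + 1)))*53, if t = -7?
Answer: 6943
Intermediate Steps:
Q(a, Z) = -7 - Z
(150 + Q(-5, -4*(-4 + 1)))*53 = (150 + (-7 - (-4)*(-4 + 1)))*53 = (150 + (-7 - (-4)*(-3)))*53 = (150 + (-7 - 1*12))*53 = (150 + (-7 - 12))*53 = (150 - 19)*53 = 131*53 = 6943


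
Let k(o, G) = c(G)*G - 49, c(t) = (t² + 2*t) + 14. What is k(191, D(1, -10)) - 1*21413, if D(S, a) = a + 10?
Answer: -21462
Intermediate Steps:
D(S, a) = 10 + a
c(t) = 14 + t² + 2*t
k(o, G) = -49 + G*(14 + G² + 2*G) (k(o, G) = (14 + G² + 2*G)*G - 49 = G*(14 + G² + 2*G) - 49 = -49 + G*(14 + G² + 2*G))
k(191, D(1, -10)) - 1*21413 = (-49 + (10 - 10)*(14 + (10 - 10)² + 2*(10 - 10))) - 1*21413 = (-49 + 0*(14 + 0² + 2*0)) - 21413 = (-49 + 0*(14 + 0 + 0)) - 21413 = (-49 + 0*14) - 21413 = (-49 + 0) - 21413 = -49 - 21413 = -21462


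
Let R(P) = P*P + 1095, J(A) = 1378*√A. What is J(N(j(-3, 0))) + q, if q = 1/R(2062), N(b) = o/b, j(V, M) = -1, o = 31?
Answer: 1/4252939 + 1378*I*√31 ≈ 2.3513e-7 + 7672.4*I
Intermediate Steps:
N(b) = 31/b
R(P) = 1095 + P² (R(P) = P² + 1095 = 1095 + P²)
q = 1/4252939 (q = 1/(1095 + 2062²) = 1/(1095 + 4251844) = 1/4252939 ≈ 2.3513e-7)
J(N(j(-3, 0))) + q = 1378*√(31/(-1)) + 1/4252939 = 1378*√(31*(-1)) + 1/4252939 = 1378*√(-31) + 1/4252939 = 1378*(I*√31) + 1/4252939 = 1378*I*√31 + 1/4252939 = 1/4252939 + 1378*I*√31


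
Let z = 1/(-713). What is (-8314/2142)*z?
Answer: 4157/763623 ≈ 0.0054438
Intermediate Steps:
z = -1/713 ≈ -0.0014025
(-8314/2142)*z = -8314/2142*(-1/713) = -8314*1/2142*(-1/713) = -4157/1071*(-1/713) = 4157/763623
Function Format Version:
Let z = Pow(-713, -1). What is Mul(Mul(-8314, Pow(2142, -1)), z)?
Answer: Rational(4157, 763623) ≈ 0.0054438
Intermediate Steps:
z = Rational(-1, 713) ≈ -0.0014025
Mul(Mul(-8314, Pow(2142, -1)), z) = Mul(Mul(-8314, Pow(2142, -1)), Rational(-1, 713)) = Mul(Mul(-8314, Rational(1, 2142)), Rational(-1, 713)) = Mul(Rational(-4157, 1071), Rational(-1, 713)) = Rational(4157, 763623)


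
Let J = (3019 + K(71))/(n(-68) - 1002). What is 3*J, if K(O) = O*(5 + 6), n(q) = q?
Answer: -1140/107 ≈ -10.654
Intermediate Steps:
K(O) = 11*O (K(O) = O*11 = 11*O)
J = -380/107 (J = (3019 + 11*71)/(-68 - 1002) = (3019 + 781)/(-1070) = 3800*(-1/1070) = -380/107 ≈ -3.5514)
3*J = 3*(-380/107) = -1140/107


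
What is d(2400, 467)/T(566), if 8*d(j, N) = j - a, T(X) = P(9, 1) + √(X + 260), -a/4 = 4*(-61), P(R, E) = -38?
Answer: -3382/309 - 89*√826/309 ≈ -19.223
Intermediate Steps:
a = 976 (a = -16*(-61) = -4*(-244) = 976)
T(X) = -38 + √(260 + X) (T(X) = -38 + √(X + 260) = -38 + √(260 + X))
d(j, N) = -122 + j/8 (d(j, N) = (j - 1*976)/8 = (j - 976)/8 = (-976 + j)/8 = -122 + j/8)
d(2400, 467)/T(566) = (-122 + (⅛)*2400)/(-38 + √(260 + 566)) = (-122 + 300)/(-38 + √826) = 178/(-38 + √826)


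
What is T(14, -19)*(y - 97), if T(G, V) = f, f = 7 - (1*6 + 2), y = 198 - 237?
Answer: 136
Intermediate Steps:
y = -39
f = -1 (f = 7 - (6 + 2) = 7 - 1*8 = 7 - 8 = -1)
T(G, V) = -1
T(14, -19)*(y - 97) = -(-39 - 97) = -1*(-136) = 136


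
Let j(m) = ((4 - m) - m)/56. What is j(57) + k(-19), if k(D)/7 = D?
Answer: -3779/28 ≈ -134.96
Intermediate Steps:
k(D) = 7*D
j(m) = 1/14 - m/28 (j(m) = (4 - 2*m)*(1/56) = 1/14 - m/28)
j(57) + k(-19) = (1/14 - 1/28*57) + 7*(-19) = (1/14 - 57/28) - 133 = -55/28 - 133 = -3779/28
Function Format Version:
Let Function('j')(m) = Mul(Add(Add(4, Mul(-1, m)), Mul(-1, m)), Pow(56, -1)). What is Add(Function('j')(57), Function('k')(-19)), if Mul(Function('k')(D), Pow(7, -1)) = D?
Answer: Rational(-3779, 28) ≈ -134.96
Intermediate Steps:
Function('k')(D) = Mul(7, D)
Function('j')(m) = Add(Rational(1, 14), Mul(Rational(-1, 28), m)) (Function('j')(m) = Mul(Add(4, Mul(-2, m)), Rational(1, 56)) = Add(Rational(1, 14), Mul(Rational(-1, 28), m)))
Add(Function('j')(57), Function('k')(-19)) = Add(Add(Rational(1, 14), Mul(Rational(-1, 28), 57)), Mul(7, -19)) = Add(Add(Rational(1, 14), Rational(-57, 28)), -133) = Add(Rational(-55, 28), -133) = Rational(-3779, 28)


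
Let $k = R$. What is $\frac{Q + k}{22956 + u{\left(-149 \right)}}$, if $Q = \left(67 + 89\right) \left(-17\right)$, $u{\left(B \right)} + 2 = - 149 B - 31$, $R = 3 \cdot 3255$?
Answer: $\frac{7113}{45124} \approx 0.15763$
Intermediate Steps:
$R = 9765$
$k = 9765$
$u{\left(B \right)} = -33 - 149 B$ ($u{\left(B \right)} = -2 - \left(31 + 149 B\right) = -33 - 149 B$)
$Q = -2652$ ($Q = 156 \left(-17\right) = -2652$)
$\frac{Q + k}{22956 + u{\left(-149 \right)}} = \frac{-2652 + 9765}{22956 - -22168} = \frac{7113}{22956 + \left(-33 + 22201\right)} = \frac{7113}{22956 + 22168} = \frac{7113}{45124}$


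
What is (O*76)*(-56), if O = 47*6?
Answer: -1200192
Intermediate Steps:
O = 282
(O*76)*(-56) = (282*76)*(-56) = 21432*(-56) = -1200192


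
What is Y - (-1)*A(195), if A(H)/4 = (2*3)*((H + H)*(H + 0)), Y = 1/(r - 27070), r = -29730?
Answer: 103671359999/56800 ≈ 1.8252e+6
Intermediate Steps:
Y = -1/56800 (Y = 1/(-29730 - 27070) = 1/(-56800) = -1/56800 ≈ -1.7606e-5)
A(H) = 48*H**2 (A(H) = 4*((2*3)*((H + H)*(H + 0))) = 4*(6*((2*H)*H)) = 4*(6*(2*H**2)) = 4*(12*H**2) = 48*H**2)
Y - (-1)*A(195) = -1/56800 - (-1)*48*195**2 = -1/56800 - (-1)*48*38025 = -1/56800 - (-1)*1825200 = -1/56800 - 1*(-1825200) = -1/56800 + 1825200 = 103671359999/56800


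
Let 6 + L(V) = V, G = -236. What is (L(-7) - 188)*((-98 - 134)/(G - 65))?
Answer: -46632/301 ≈ -154.92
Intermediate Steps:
L(V) = -6 + V
(L(-7) - 188)*((-98 - 134)/(G - 65)) = ((-6 - 7) - 188)*((-98 - 134)/(-236 - 65)) = (-13 - 188)*(-232/(-301)) = -(-46632)*(-1)/301 = -201*232/301 = -46632/301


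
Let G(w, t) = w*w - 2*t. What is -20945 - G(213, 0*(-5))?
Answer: -66314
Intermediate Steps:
G(w, t) = w² - 2*t
-20945 - G(213, 0*(-5)) = -20945 - (213² - 0*(-5)) = -20945 - (45369 - 2*0) = -20945 - (45369 + 0) = -20945 - 1*45369 = -20945 - 45369 = -66314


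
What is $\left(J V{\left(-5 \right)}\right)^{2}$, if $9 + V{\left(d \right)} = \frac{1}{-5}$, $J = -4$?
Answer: $\frac{33856}{25} \approx 1354.2$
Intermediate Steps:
$V{\left(d \right)} = - \frac{46}{5}$ ($V{\left(d \right)} = -9 + \frac{1}{-5} = -9 - \frac{1}{5} = - \frac{46}{5}$)
$\left(J V{\left(-5 \right)}\right)^{2} = \left(\left(-4\right) \left(- \frac{46}{5}\right)\right)^{2} = \left(\frac{184}{5}\right)^{2} = \frac{33856}{25}$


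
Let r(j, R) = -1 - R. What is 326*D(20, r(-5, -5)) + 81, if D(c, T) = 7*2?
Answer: 4645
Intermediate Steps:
D(c, T) = 14
326*D(20, r(-5, -5)) + 81 = 326*14 + 81 = 4564 + 81 = 4645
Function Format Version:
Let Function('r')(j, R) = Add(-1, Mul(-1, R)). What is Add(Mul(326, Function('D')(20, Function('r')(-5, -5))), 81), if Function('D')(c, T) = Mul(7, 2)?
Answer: 4645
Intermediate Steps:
Function('D')(c, T) = 14
Add(Mul(326, Function('D')(20, Function('r')(-5, -5))), 81) = Add(Mul(326, 14), 81) = Add(4564, 81) = 4645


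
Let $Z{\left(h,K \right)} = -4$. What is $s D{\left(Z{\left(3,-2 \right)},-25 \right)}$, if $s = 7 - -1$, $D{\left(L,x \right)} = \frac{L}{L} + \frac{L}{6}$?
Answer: $\frac{8}{3} \approx 2.6667$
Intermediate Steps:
$D{\left(L,x \right)} = 1 + \frac{L}{6}$ ($D{\left(L,x \right)} = 1 + L \frac{1}{6} = 1 + \frac{L}{6}$)
$s = 8$ ($s = 7 + 1 = 8$)
$s D{\left(Z{\left(3,-2 \right)},-25 \right)} = 8 \left(1 + \frac{1}{6} \left(-4\right)\right) = 8 \left(1 - \frac{2}{3}\right) = 8 \cdot \frac{1}{3} = \frac{8}{3}$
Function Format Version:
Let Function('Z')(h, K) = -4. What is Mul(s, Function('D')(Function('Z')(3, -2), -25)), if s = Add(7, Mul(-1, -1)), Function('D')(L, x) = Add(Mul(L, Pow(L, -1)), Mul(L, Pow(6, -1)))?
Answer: Rational(8, 3) ≈ 2.6667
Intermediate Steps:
Function('D')(L, x) = Add(1, Mul(Rational(1, 6), L)) (Function('D')(L, x) = Add(1, Mul(L, Rational(1, 6))) = Add(1, Mul(Rational(1, 6), L)))
s = 8 (s = Add(7, 1) = 8)
Mul(s, Function('D')(Function('Z')(3, -2), -25)) = Mul(8, Add(1, Mul(Rational(1, 6), -4))) = Mul(8, Add(1, Rational(-2, 3))) = Mul(8, Rational(1, 3)) = Rational(8, 3)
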